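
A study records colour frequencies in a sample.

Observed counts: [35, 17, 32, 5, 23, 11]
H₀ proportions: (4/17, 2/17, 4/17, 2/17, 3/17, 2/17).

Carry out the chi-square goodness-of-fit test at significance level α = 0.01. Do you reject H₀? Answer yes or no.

n = 123; E_i = n·p_i = [28.94, 14.47, 28.94, 14.47, 21.71, 14.47]
χ² = (35−28.94)²/28.94 + (17−14.47)²/14.47 + (32−28.94)²/28.94 + (5−14.47)²/14.47 + (23−21.71)²/21.71 + (11−14.47)²/14.47 = 9.1416
df = 5
p-value (upper-tail) = 0.10355
At α=0.01: p ≥ α → fail to reject H₀

reject H₀: no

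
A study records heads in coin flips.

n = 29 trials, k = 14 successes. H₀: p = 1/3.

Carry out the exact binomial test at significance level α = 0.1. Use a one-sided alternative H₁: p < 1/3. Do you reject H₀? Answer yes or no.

reject H₀: no

Exact binomial: n=29, k=14, p₀=1/3=0.3333
P(X≤14) from Σ C(n,i)·p₀^i·(1−p₀)^(n−i)
p-value (one-sided, H₁ less) = 0.96886
At α=0.1: p ≥ α → fail to reject H₀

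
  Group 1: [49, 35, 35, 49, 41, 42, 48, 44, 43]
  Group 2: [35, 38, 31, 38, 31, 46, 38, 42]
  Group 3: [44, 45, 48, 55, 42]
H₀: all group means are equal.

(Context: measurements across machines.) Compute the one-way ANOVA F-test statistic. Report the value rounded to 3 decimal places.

test statistic = 5.365

Group means [42.89, 37.38, 46.80], grand mean 41.773
SSB = Σnᵢ(x̄ᵢ−x̄)² = 292.300; SSW = ΣΣ(x−x̄ᵢ)² = 517.564
MSB = 292.300/2 = 146.1499; MSW = 517.564/19 = 27.2402
F = MSB/MSW = 5.3652
df = (2, 19)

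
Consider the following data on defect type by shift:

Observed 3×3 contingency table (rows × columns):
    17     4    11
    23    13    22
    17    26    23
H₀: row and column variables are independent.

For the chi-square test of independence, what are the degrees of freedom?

df = (r−1)(c−1) = (3−1)·(3−1) = 4

degrees of freedom = 4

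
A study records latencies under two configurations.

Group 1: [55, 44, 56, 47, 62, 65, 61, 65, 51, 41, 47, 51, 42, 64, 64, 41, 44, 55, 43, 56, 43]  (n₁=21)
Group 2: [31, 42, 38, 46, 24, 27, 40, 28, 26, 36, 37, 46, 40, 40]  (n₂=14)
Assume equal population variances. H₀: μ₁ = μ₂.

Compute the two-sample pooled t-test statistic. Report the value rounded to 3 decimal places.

x̄₁=52.238, s₁=8.774, n₁=21
x̄₂=35.786, s₂=7.350, n₂=14
s_p² = [20·8.774² + 13·7.350²]/33 = 67.9444
SE = √(s_p²·(1/21+1/14)) = 2.8441
t = (52.238−35.786)/2.8441 = 5.7848
df = 33

test statistic = 5.785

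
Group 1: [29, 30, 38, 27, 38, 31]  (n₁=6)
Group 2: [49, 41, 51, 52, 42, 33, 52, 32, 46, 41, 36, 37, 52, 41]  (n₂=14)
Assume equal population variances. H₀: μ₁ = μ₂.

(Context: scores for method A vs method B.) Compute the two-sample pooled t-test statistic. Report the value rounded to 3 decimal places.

x̄₁=32.167, s₁=4.708, n₁=6
x̄₂=43.214, s₂=7.181, n₂=14
s_p² = [5·4.708² + 13·7.181²]/18 = 43.3995
SE = √(s_p²·(1/6+1/14)) = 3.2145
t = (32.167−43.214)/3.2145 = -3.4368
df = 18

test statistic = -3.437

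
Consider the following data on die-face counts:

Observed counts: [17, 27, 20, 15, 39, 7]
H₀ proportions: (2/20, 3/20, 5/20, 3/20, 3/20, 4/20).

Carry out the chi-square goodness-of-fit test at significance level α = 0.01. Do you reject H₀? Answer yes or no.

reject H₀: yes

n = 125; E_i = n·p_i = [12.50, 18.75, 31.25, 18.75, 18.75, 25.00]
χ² = (17−12.50)²/12.50 + (27−18.75)²/18.75 + (20−31.25)²/31.25 + (15−18.75)²/18.75 + (39−18.75)²/18.75 + (7−25.00)²/25.00 = 44.8800
df = 5
p-value (upper-tail) = 0.00000
At α=0.01: p < α → reject H₀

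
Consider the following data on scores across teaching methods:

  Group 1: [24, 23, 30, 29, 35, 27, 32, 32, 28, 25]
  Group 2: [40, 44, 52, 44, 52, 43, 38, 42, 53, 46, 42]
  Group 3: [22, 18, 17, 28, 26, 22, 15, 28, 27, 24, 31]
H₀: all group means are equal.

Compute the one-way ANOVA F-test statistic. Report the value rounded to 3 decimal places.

test statistic = 61.587

Group means [28.50, 45.09, 23.45], grand mean 32.469
SSB = Σnᵢ(x̄ᵢ−x̄)² = 2803.832; SSW = ΣΣ(x−x̄ᵢ)² = 660.136
MSB = 2803.832/2 = 1401.9162; MSW = 660.136/29 = 22.7633
F = MSB/MSW = 61.5866
df = (2, 29)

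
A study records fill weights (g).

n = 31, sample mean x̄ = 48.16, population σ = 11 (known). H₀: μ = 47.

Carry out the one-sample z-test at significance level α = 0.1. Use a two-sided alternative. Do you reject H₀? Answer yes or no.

reject H₀: no

SE = σ/√n = 11/√31 = 1.9757
z = (x̄−μ₀)/SE = (48.16−47)/1.9757 = 0.5871
p-value (two-sided) = 0.55711
At α=0.1: p ≥ α → fail to reject H₀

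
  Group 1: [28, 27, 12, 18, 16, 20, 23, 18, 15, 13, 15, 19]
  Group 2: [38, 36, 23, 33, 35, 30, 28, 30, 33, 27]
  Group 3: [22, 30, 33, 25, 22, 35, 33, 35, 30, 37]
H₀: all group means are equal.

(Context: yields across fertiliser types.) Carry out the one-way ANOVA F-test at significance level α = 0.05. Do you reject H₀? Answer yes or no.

Group means [18.67, 31.30, 30.20], grand mean 26.219
SSB = Σnᵢ(x̄ᵢ−x̄)² = 1101.102; SSW = ΣΣ(x−x̄ᵢ)² = 746.367
MSB = 1101.102/2 = 550.5510; MSW = 746.367/29 = 25.7368
F = MSB/MSW = 21.3916
df = (2, 29)
p-value (upper-tail) = 0.00000
At α=0.05: p < α → reject H₀

reject H₀: yes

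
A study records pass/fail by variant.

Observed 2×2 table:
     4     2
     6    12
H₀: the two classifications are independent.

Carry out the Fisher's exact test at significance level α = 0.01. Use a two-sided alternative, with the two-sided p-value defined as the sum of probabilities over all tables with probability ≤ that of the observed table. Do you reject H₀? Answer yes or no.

Margins: r₁=6, r₂=18, c₁=10, c₂=14, n=24
p_obs = C(6,4)·C(18,6)/C(24,10); sum pmf over tables with pmf ≤ p_obs
p-value (two-sided) = 0.19206
At α=0.01: p ≥ α → fail to reject H₀

reject H₀: no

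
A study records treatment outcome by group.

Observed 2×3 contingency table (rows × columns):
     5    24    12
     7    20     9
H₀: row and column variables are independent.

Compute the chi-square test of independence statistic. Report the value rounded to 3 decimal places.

Row totals [41, 36], col totals [12, 44, 21], n=77
χ² = (5−6.39)²/6.39 + (24−23.43)²/23.43 + (12−11.18)²/11.18 + (7−5.61)²/5.61 + (20−20.57)²/20.57 + (9−9.82)²/9.82 = 0.8043
df = 2

test statistic = 0.804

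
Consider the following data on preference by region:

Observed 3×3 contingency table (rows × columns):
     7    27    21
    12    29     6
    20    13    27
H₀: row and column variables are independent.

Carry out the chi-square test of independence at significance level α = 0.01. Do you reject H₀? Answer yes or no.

reject H₀: yes

Row totals [55, 47, 60], col totals [39, 69, 54], n=162
χ² = (7−13.24)²/13.24 + (27−23.43)²/23.43 + (21−18.33)²/18.33 + (12−11.31)²/11.31 + (29−20.02)²/20.02 + (6−15.67)²/15.67 + (20−14.44)²/14.44 + (13−25.56)²/25.56 + (27−20.00)²/20.00 = 24.6656
df = 4
p-value (upper-tail) = 0.00006
At α=0.01: p < α → reject H₀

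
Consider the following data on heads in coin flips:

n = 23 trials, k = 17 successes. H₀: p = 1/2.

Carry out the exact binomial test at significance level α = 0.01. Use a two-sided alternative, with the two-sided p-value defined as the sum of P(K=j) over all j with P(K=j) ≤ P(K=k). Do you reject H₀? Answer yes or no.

reject H₀: no

Exact binomial: n=23, k=17, p₀=1/2=0.5000
P(X=j) = C(n,j)·p₀^j·(1−p₀)^(n−j); p = Σ P(X=j) over j with P(X=j) ≤ P(X=17)
p-value (two-sided) = 0.03469
At α=0.01: p ≥ α → fail to reject H₀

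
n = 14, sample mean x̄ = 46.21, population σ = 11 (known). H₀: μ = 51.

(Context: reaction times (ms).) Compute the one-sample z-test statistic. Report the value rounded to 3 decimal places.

test statistic = -1.629

SE = σ/√n = 11/√14 = 2.9399
z = (x̄−μ₀)/SE = (46.21−51)/2.9399 = -1.6293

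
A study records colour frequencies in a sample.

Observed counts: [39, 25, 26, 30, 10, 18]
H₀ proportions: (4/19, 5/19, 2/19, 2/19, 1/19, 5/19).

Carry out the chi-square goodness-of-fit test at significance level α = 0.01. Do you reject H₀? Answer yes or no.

n = 148; E_i = n·p_i = [31.16, 38.95, 15.58, 15.58, 7.79, 38.95]
χ² = (39−31.16)²/31.16 + (25−38.95)²/38.95 + (26−15.58)²/15.58 + (30−15.58)²/15.58 + (10−7.79)²/7.79 + (18−38.95)²/38.95 = 39.1821
df = 5
p-value (upper-tail) = 0.00000
At α=0.01: p < α → reject H₀

reject H₀: yes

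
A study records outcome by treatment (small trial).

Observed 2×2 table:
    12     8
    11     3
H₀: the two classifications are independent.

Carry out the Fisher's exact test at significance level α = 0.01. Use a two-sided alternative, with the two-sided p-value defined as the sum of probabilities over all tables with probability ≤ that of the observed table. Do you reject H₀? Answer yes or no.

reject H₀: no

Margins: r₁=20, r₂=14, c₁=23, c₂=11, n=34
p_obs = C(20,12)·C(14,11)/C(34,23); sum pmf over tables with pmf ≤ p_obs
p-value (two-sided) = 0.29481
At α=0.01: p ≥ α → fail to reject H₀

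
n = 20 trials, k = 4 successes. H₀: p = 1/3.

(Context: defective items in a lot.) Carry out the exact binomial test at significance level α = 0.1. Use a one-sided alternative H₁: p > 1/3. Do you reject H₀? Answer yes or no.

Exact binomial: n=20, k=4, p₀=1/3=0.3333
P(X≥4) from Σ C(n,i)·p₀^i·(1−p₀)^(n−i)
p-value (one-sided, H₁ greater) = 0.93955
At α=0.1: p ≥ α → fail to reject H₀

reject H₀: no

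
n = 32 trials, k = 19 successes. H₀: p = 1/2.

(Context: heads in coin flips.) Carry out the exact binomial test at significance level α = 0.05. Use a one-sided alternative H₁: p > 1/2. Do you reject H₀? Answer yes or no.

Exact binomial: n=32, k=19, p₀=1/2=0.5000
P(X≥19) from Σ C(n,i)·p₀^i·(1−p₀)^(n−i)
p-value (one-sided, H₁ greater) = 0.18854
At α=0.05: p ≥ α → fail to reject H₀

reject H₀: no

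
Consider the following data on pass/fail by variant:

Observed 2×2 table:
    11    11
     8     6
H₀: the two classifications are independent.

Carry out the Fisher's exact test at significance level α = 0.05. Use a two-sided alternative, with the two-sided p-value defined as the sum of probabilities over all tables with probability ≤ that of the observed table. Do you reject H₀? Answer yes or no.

reject H₀: no

Margins: r₁=22, r₂=14, c₁=19, c₂=17, n=36
p_obs = C(22,11)·C(14,8)/C(36,19); sum pmf over tables with pmf ≤ p_obs
p-value (two-sided) = 0.74187
At α=0.05: p ≥ α → fail to reject H₀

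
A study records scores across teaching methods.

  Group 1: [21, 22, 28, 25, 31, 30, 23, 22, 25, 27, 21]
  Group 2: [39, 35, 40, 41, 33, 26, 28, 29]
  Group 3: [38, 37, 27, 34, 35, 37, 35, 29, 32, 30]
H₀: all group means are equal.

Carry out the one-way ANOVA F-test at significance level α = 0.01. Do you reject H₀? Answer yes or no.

reject H₀: yes

Group means [25.00, 33.88, 33.40], grand mean 30.345
SSB = Σnᵢ(x̄ᵢ−x̄)² = 507.277; SSW = ΣΣ(x−x̄ᵢ)² = 491.275
MSB = 507.277/2 = 253.6384; MSW = 491.275/26 = 18.8952
F = MSB/MSW = 13.4234
df = (2, 26)
p-value (upper-tail) = 0.00010
At α=0.01: p < α → reject H₀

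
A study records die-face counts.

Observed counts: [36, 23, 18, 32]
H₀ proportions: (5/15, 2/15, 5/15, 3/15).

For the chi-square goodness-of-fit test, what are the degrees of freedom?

degrees of freedom = 3

df = k − 1 = 4 − 1 = 3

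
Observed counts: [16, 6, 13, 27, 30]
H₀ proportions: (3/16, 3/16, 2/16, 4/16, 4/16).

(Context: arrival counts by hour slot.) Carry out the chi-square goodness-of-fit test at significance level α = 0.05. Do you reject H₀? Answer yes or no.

reject H₀: yes

n = 92; E_i = n·p_i = [17.25, 17.25, 11.50, 23.00, 23.00]
χ² = (16−17.25)²/17.25 + (6−17.25)²/17.25 + (13−11.50)²/11.50 + (27−23.00)²/23.00 + (30−23.00)²/23.00 = 10.4493
df = 4
p-value (upper-tail) = 0.03350
At α=0.05: p < α → reject H₀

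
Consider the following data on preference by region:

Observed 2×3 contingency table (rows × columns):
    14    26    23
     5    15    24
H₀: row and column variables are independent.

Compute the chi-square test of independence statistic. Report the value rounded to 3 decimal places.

test statistic = 3.988

Row totals [63, 44], col totals [19, 41, 47], n=107
χ² = (14−11.19)²/11.19 + (26−24.14)²/24.14 + (23−27.67)²/27.67 + (5−7.81)²/7.81 + (15−16.86)²/16.86 + (24−19.33)²/19.33 = 3.9876
df = 2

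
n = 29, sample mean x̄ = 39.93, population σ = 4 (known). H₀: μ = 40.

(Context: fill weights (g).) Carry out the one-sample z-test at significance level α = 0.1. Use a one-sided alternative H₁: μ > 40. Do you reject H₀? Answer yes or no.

reject H₀: no

SE = σ/√n = 4/√29 = 0.7428
z = (x̄−μ₀)/SE = (39.93−40)/0.7428 = -0.0942
p-value (one-sided, H₁ greater) = 0.53754
At α=0.1: p ≥ α → fail to reject H₀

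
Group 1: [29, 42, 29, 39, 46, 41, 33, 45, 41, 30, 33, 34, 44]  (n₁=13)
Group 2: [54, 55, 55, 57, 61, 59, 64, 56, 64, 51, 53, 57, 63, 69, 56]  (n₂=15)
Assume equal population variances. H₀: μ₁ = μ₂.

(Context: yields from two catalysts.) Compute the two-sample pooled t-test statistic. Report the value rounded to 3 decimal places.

test statistic = -9.837

x̄₁=37.385, s₁=6.265, n₁=13
x̄₂=58.267, s₂=4.964, n₂=15
s_p² = [12·6.265² + 14·4.964²]/26 = 31.3850
SE = √(s_p²·(1/13+1/15)) = 2.1229
t = (37.385−58.267)/2.1229 = -9.8367
df = 26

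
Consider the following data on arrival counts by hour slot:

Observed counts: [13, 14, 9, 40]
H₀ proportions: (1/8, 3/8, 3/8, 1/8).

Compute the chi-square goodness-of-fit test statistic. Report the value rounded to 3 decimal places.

test statistic = 119.930

n = 76; E_i = n·p_i = [9.50, 28.50, 28.50, 9.50]
χ² = (13−9.50)²/9.50 + (14−28.50)²/28.50 + (9−28.50)²/28.50 + (40−9.50)²/9.50 = 119.9298
df = 3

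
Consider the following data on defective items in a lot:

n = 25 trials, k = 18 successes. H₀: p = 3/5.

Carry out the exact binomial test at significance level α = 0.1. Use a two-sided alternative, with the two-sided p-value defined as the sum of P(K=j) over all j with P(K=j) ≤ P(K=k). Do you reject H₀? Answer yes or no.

Exact binomial: n=25, k=18, p₀=3/5=0.6000
P(X=j) = C(n,j)·p₀^j·(1−p₀)^(n−j); p = Σ P(X=j) over j with P(X=j) ≤ P(X=18)
p-value (two-sided) = 0.30732
At α=0.1: p ≥ α → fail to reject H₀

reject H₀: no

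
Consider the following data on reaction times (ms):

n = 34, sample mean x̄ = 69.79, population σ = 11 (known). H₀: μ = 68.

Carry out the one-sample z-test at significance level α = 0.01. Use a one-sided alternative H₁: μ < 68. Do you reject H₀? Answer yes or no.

reject H₀: no

SE = σ/√n = 11/√34 = 1.8865
z = (x̄−μ₀)/SE = (69.79−68)/1.8865 = 0.9489
p-value (one-sided, H₁ less) = 0.82865
At α=0.01: p ≥ α → fail to reject H₀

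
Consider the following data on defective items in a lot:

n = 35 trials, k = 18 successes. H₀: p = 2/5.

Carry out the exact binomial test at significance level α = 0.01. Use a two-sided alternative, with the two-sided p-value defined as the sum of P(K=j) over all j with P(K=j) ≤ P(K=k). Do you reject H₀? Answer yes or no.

Exact binomial: n=35, k=18, p₀=2/5=0.4000
P(X=j) = C(n,j)·p₀^j·(1−p₀)^(n−j); p = Σ P(X=j) over j with P(X=j) ≤ P(X=18)
p-value (two-sided) = 0.17184
At α=0.01: p ≥ α → fail to reject H₀

reject H₀: no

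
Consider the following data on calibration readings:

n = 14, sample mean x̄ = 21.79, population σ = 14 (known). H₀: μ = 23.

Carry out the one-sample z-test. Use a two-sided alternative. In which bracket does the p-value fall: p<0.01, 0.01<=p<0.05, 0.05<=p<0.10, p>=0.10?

p-value bracket: p>=0.10

SE = σ/√n = 14/√14 = 3.7417
z = (x̄−μ₀)/SE = (21.79−23)/3.7417 = -0.3234
p-value (two-sided) = 0.74640
→ bracket: p>=0.10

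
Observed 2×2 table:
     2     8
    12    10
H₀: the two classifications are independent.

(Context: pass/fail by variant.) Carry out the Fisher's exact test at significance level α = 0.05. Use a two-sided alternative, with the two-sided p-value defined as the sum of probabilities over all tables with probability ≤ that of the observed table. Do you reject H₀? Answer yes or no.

reject H₀: no

Margins: r₁=10, r₂=22, c₁=14, c₂=18, n=32
p_obs = C(10,2)·C(22,12)/C(32,14); sum pmf over tables with pmf ≤ p_obs
p-value (two-sided) = 0.12406
At α=0.05: p ≥ α → fail to reject H₀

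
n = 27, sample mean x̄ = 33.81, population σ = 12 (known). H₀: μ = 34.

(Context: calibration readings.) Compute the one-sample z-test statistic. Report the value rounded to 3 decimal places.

test statistic = -0.082

SE = σ/√n = 12/√27 = 2.3094
z = (x̄−μ₀)/SE = (33.81−34)/2.3094 = -0.0823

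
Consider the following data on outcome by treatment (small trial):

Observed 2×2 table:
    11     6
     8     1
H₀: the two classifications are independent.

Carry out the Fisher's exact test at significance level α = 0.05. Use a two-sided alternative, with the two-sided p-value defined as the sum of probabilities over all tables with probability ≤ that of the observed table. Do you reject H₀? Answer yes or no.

Margins: r₁=17, r₂=9, c₁=19, c₂=7, n=26
p_obs = C(17,11)·C(9,8)/C(26,19); sum pmf over tables with pmf ≤ p_obs
p-value (two-sided) = 0.35742
At α=0.05: p ≥ α → fail to reject H₀

reject H₀: no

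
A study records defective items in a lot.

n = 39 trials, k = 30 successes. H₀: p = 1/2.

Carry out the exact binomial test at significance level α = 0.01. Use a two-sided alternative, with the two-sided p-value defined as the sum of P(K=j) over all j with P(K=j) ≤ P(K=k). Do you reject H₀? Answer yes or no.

Exact binomial: n=39, k=30, p₀=1/2=0.5000
P(X=j) = C(n,j)·p₀^j·(1−p₀)^(n−j); p = Σ P(X=j) over j with P(X=j) ≤ P(X=30)
p-value (two-sided) = 0.00107
At α=0.01: p < α → reject H₀

reject H₀: yes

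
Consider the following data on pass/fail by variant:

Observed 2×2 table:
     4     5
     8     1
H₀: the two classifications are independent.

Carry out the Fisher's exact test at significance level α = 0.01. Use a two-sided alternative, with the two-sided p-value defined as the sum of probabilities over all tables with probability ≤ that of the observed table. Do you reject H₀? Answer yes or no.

Margins: r₁=9, r₂=9, c₁=12, c₂=6, n=18
p_obs = C(9,4)·C(9,8)/C(18,12); sum pmf over tables with pmf ≤ p_obs
p-value (two-sided) = 0.13122
At α=0.01: p ≥ α → fail to reject H₀

reject H₀: no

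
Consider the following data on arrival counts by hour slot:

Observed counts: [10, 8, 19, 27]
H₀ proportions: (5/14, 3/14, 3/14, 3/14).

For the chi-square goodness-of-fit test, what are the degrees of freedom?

df = k − 1 = 4 − 1 = 3

degrees of freedom = 3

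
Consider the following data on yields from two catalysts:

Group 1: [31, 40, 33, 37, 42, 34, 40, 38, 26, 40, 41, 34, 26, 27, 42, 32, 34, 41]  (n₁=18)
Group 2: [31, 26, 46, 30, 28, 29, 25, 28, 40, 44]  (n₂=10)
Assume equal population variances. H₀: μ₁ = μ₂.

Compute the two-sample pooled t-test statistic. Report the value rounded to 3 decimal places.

test statistic = 1.099

x̄₁=35.444, s₁=5.490, n₁=18
x̄₂=32.700, s₂=7.675, n₂=10
s_p² = [17·5.490² + 9·7.675²]/26 = 40.0979
SE = √(s_p²·(1/18+1/10)) = 2.4975
t = (35.444−32.700)/2.4975 = 1.0989
df = 26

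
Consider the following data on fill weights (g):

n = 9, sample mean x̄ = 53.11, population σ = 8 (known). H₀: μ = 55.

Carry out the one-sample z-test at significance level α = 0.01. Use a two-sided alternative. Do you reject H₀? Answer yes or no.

SE = σ/√n = 8/√9 = 2.6667
z = (x̄−μ₀)/SE = (53.11−55)/2.6667 = -0.7088
p-value (two-sided) = 0.47848
At α=0.01: p ≥ α → fail to reject H₀

reject H₀: no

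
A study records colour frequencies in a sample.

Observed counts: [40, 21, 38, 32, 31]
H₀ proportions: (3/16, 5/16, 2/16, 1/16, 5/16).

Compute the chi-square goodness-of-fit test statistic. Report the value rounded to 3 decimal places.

n = 162; E_i = n·p_i = [30.38, 50.62, 20.25, 10.12, 50.62]
χ² = (40−30.38)²/30.38 + (21−50.62)²/50.62 + (38−20.25)²/20.25 + (32−10.12)²/10.12 + (31−50.62)²/50.62 = 90.8132
df = 4

test statistic = 90.813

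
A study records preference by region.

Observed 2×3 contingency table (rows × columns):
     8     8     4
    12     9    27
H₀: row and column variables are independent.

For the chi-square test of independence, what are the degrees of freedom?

degrees of freedom = 2

df = (r−1)(c−1) = (2−1)·(3−1) = 2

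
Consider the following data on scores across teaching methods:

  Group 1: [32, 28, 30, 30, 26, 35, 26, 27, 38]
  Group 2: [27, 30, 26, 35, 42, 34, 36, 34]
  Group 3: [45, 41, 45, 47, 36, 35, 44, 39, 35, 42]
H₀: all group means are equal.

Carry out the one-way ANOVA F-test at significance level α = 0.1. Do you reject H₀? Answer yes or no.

Group means [30.22, 33.00, 40.90], grand mean 35.000
SSB = Σnᵢ(x̄ᵢ−x̄)² = 585.544; SSW = ΣΣ(x−x̄ᵢ)² = 506.456
MSB = 585.544/2 = 292.7722; MSW = 506.456/24 = 21.1023
F = MSB/MSW = 13.8739
df = (2, 24)
p-value (upper-tail) = 0.00010
At α=0.1: p < α → reject H₀

reject H₀: yes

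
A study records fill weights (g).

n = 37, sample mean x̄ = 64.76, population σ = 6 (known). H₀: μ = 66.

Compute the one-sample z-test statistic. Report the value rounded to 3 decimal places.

test statistic = -1.257

SE = σ/√n = 6/√37 = 0.9864
z = (x̄−μ₀)/SE = (64.76−66)/0.9864 = -1.2571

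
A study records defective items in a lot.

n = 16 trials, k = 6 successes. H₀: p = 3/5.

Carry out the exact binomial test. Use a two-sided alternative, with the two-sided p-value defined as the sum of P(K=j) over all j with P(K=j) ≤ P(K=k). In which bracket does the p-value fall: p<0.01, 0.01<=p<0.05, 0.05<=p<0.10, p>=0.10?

p-value bracket: 0.05<=p<0.10

Exact binomial: n=16, k=6, p₀=3/5=0.6000
P(X=j) = C(n,j)·p₀^j·(1−p₀)^(n−j); p = Σ P(X=j) over j with P(X=j) ≤ P(X=6)
p-value (two-sided) = 0.07666
→ bracket: 0.05<=p<0.10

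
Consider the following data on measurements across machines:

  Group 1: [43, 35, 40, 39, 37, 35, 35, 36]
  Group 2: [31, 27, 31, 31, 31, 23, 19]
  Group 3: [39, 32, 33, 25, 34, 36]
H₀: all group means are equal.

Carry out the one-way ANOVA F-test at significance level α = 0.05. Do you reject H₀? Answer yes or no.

Group means [37.50, 27.57, 33.17], grand mean 32.952
SSB = Σnᵢ(x̄ᵢ−x̄)² = 368.405; SSW = ΣΣ(x−x̄ᵢ)² = 312.548
MSB = 368.405/2 = 184.2024; MSW = 312.548/18 = 17.3638
F = MSB/MSW = 10.6084
df = (2, 18)
p-value (upper-tail) = 0.00090
At α=0.05: p < α → reject H₀

reject H₀: yes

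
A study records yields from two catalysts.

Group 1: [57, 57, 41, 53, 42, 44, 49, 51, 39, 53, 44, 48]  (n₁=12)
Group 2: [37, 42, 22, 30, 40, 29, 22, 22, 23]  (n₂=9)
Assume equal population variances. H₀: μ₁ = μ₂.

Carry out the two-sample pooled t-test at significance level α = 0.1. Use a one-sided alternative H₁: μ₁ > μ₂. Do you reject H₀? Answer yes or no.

reject H₀: yes

x̄₁=48.167, s₁=6.177, n₁=12
x̄₂=29.667, s₂=8.170, n₂=9
s_p² = [11·6.177² + 8·8.170²]/19 = 50.1930
SE = √(s_p²·(1/12+1/9)) = 3.1241
t = (48.167−29.667)/3.1241 = 5.9218
df = 19
p-value (one-sided, H₁ greater) = 0.00001
At α=0.1: p < α → reject H₀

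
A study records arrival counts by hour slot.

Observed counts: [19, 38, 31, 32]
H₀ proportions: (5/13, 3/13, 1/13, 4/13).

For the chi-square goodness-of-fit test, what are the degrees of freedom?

df = k − 1 = 4 − 1 = 3

degrees of freedom = 3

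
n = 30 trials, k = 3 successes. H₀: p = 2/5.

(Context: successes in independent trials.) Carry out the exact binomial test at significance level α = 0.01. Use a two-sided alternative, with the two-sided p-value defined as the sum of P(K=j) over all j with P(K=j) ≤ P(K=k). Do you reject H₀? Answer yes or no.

Exact binomial: n=30, k=3, p₀=2/5=0.4000
P(X=j) = C(n,j)·p₀^j·(1−p₀)^(n−j); p = Σ P(X=j) over j with P(X=j) ≤ P(X=3)
p-value (two-sided) = 0.00054
At α=0.01: p < α → reject H₀

reject H₀: yes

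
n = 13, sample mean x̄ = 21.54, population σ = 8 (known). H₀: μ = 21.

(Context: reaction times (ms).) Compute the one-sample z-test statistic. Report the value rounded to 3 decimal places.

SE = σ/√n = 8/√13 = 2.2188
z = (x̄−μ₀)/SE = (21.54−21)/2.2188 = 0.2434

test statistic = 0.243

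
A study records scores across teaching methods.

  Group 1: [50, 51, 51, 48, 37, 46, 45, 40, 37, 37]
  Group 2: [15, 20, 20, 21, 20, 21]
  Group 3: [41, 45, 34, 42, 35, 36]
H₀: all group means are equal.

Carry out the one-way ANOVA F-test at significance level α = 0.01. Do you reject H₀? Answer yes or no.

Group means [44.20, 19.50, 38.83], grand mean 36.000
SSB = Σnᵢ(x̄ᵢ−x̄)² = 2354.067; SSW = ΣΣ(x−x̄ᵢ)² = 441.933
MSB = 2354.067/2 = 1177.0333; MSW = 441.933/19 = 23.2596
F = MSB/MSW = 50.6041
df = (2, 19)
p-value (upper-tail) = 0.00000
At α=0.01: p < α → reject H₀

reject H₀: yes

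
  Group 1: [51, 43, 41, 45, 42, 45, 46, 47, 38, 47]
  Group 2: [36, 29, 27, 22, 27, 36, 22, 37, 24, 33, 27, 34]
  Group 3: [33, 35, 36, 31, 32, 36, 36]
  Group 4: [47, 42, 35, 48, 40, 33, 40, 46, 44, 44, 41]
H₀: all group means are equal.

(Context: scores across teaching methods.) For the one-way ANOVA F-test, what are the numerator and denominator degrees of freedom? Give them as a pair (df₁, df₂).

k = 4 groups, N = 40 total
df = (k−1, N−k) = (4−1, 40−4) = (3, 36)

degrees of freedom = [3, 36]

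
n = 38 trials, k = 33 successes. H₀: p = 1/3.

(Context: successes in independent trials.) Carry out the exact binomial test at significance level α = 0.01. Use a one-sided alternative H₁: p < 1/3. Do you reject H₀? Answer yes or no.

reject H₀: no

Exact binomial: n=38, k=33, p₀=1/3=0.3333
P(X≤33) from Σ C(n,i)·p₀^i·(1−p₀)^(n−i)
p-value (one-sided, H₁ less) = 1.00000
At α=0.01: p ≥ α → fail to reject H₀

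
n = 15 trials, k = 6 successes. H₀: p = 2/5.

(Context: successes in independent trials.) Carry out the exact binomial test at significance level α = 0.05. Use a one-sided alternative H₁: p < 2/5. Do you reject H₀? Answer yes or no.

reject H₀: no

Exact binomial: n=15, k=6, p₀=2/5=0.4000
P(X≤6) from Σ C(n,i)·p₀^i·(1−p₀)^(n−i)
p-value (one-sided, H₁ less) = 0.60981
At α=0.05: p ≥ α → fail to reject H₀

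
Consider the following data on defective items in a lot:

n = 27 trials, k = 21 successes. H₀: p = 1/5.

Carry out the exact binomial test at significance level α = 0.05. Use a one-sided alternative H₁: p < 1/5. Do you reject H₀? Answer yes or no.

Exact binomial: n=27, k=21, p₀=1/5=0.2000
P(X≤21) from Σ C(n,i)·p₀^i·(1−p₀)^(n−i)
p-value (one-sided, H₁ less) = 1.00000
At α=0.05: p ≥ α → fail to reject H₀

reject H₀: no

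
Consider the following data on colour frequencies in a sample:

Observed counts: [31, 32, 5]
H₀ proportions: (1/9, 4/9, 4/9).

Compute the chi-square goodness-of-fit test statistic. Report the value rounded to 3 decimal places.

test statistic = 93.901

n = 68; E_i = n·p_i = [7.56, 30.22, 30.22]
χ² = (31−7.56)²/7.56 + (32−30.22)²/30.22 + (5−30.22)²/30.22 = 93.9007
df = 2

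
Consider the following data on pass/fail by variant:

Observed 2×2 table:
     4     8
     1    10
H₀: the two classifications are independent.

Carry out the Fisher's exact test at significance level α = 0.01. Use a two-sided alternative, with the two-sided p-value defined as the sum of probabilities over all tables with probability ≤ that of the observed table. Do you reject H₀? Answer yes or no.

Margins: r₁=12, r₂=11, c₁=5, c₂=18, n=23
p_obs = C(12,4)·C(11,1)/C(23,5); sum pmf over tables with pmf ≤ p_obs
p-value (two-sided) = 0.31677
At α=0.01: p ≥ α → fail to reject H₀

reject H₀: no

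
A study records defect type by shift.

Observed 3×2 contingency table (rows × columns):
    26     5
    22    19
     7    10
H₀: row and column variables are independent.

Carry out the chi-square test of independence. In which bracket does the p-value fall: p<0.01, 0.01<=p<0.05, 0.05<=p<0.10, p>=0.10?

p-value bracket: p<0.01

Row totals [31, 41, 17], col totals [55, 34], n=89
χ² = (26−19.16)²/19.16 + (5−11.84)²/11.84 + (22−25.34)²/25.34 + (19−15.66)²/15.66 + (7−10.51)²/10.51 + (10−6.49)²/6.49 = 10.6104
df = 2
p-value (upper-tail) = 0.00497
→ bracket: p<0.01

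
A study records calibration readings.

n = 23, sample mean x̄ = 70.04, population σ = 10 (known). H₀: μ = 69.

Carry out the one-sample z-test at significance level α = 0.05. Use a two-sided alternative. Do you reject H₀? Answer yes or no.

reject H₀: no

SE = σ/√n = 10/√23 = 2.0851
z = (x̄−μ₀)/SE = (70.04−69)/2.0851 = 0.4988
p-value (two-sided) = 0.61794
At α=0.05: p ≥ α → fail to reject H₀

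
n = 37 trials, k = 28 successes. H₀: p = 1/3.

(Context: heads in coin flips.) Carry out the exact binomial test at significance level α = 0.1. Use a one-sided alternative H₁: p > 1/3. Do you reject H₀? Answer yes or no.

Exact binomial: n=37, k=28, p₀=1/3=0.3333
P(X≥28) from Σ C(n,i)·p₀^i·(1−p₀)^(n−i)
p-value (one-sided, H₁ greater) = 0.00000
At α=0.1: p < α → reject H₀

reject H₀: yes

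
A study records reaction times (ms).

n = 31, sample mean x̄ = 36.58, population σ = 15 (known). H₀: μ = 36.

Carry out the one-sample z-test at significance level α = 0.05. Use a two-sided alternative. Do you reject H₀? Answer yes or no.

SE = σ/√n = 15/√31 = 2.6941
z = (x̄−μ₀)/SE = (36.58−36)/2.6941 = 0.2153
p-value (two-sided) = 0.82954
At α=0.05: p ≥ α → fail to reject H₀

reject H₀: no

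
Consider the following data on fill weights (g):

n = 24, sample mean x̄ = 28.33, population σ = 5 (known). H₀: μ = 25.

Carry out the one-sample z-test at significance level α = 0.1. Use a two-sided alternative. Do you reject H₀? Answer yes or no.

SE = σ/√n = 5/√24 = 1.0206
z = (x̄−μ₀)/SE = (28.33−25)/1.0206 = 3.2627
p-value (two-sided) = 0.00110
At α=0.1: p < α → reject H₀

reject H₀: yes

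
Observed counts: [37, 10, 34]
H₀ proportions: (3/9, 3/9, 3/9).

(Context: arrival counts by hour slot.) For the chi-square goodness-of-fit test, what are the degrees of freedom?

df = k − 1 = 3 − 1 = 2

degrees of freedom = 2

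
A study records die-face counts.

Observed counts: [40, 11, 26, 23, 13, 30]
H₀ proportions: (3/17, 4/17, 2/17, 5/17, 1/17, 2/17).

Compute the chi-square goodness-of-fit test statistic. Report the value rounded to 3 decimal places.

n = 143; E_i = n·p_i = [25.24, 33.65, 16.82, 42.06, 8.41, 16.82]
χ² = (40−25.24)²/25.24 + (11−33.65)²/33.65 + (26−16.82)²/16.82 + (23−42.06)²/42.06 + (13−8.41)²/8.41 + (30−16.82)²/16.82 = 50.3463
df = 5

test statistic = 50.346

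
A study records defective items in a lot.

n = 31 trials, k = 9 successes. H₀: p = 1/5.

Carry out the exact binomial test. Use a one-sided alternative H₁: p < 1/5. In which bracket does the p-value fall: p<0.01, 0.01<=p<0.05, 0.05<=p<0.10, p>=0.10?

Exact binomial: n=31, k=9, p₀=1/5=0.2000
P(X≤9) from Σ C(n,i)·p₀^i·(1−p₀)^(n−i)
p-value (one-sided, H₁ less) = 0.92540
→ bracket: p>=0.10

p-value bracket: p>=0.10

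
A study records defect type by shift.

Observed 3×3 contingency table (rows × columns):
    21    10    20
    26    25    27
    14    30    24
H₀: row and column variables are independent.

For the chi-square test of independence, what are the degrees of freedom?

df = (r−1)(c−1) = (3−1)·(3−1) = 4

degrees of freedom = 4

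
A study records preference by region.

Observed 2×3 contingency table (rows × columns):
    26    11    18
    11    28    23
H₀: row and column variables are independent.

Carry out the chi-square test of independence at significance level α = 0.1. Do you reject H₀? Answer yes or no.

reject H₀: yes

Row totals [55, 62], col totals [37, 39, 41], n=117
χ² = (26−17.39)²/17.39 + (11−18.33)²/18.33 + (18−19.27)²/19.27 + (11−19.61)²/19.61 + (28−20.67)²/20.67 + (23−21.73)²/21.73 = 13.7314
df = 2
p-value (upper-tail) = 0.00104
At α=0.1: p < α → reject H₀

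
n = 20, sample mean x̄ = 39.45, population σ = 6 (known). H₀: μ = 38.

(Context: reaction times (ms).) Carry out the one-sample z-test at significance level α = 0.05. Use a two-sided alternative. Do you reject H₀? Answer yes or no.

SE = σ/√n = 6/√20 = 1.3416
z = (x̄−μ₀)/SE = (39.45−38)/1.3416 = 1.0808
p-value (two-sided) = 0.27980
At α=0.05: p ≥ α → fail to reject H₀

reject H₀: no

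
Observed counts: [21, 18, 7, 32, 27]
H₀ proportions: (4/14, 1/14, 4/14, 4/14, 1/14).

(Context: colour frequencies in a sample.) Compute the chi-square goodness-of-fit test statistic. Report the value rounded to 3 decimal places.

test statistic = 85.867

n = 105; E_i = n·p_i = [30.00, 7.50, 30.00, 30.00, 7.50]
χ² = (21−30.00)²/30.00 + (18−7.50)²/7.50 + (7−30.00)²/30.00 + (32−30.00)²/30.00 + (27−7.50)²/7.50 = 85.8667
df = 4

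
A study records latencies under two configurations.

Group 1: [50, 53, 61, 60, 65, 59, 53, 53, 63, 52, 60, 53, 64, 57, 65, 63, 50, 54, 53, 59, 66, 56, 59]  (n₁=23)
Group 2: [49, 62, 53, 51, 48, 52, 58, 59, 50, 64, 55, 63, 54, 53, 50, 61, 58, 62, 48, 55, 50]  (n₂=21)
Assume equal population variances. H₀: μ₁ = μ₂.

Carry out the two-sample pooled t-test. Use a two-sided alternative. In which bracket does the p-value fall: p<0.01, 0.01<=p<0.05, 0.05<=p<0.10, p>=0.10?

p-value bracket: 0.05<=p<0.10

x̄₁=57.739, s₁=5.119, n₁=23
x̄₂=55.000, s₂=5.273, n₂=21
s_p² = [22·5.119² + 20·5.273²]/42 = 26.9627
SE = √(s_p²·(1/23+1/21)) = 1.5672
t = (57.739−55.000)/1.5672 = 1.7477
df = 42
p-value (two-sided) = 0.08782
→ bracket: 0.05<=p<0.10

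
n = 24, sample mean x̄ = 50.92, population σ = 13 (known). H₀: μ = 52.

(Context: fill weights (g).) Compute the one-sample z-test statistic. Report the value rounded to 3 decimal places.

test statistic = -0.407

SE = σ/√n = 13/√24 = 2.6536
z = (x̄−μ₀)/SE = (50.92−52)/2.6536 = -0.4070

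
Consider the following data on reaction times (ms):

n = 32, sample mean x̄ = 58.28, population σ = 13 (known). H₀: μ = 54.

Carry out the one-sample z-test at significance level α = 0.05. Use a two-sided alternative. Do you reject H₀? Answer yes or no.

SE = σ/√n = 13/√32 = 2.2981
z = (x̄−μ₀)/SE = (58.28−54)/2.2981 = 1.8624
p-value (two-sided) = 0.06255
At α=0.05: p ≥ α → fail to reject H₀

reject H₀: no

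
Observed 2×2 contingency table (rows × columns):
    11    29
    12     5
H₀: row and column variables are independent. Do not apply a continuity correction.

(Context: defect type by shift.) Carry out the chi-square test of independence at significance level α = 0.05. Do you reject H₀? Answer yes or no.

reject H₀: yes

Row totals [40, 17], col totals [23, 34], n=57
χ² = (11−16.14)²/16.14 + (29−23.86)²/23.86 + (12−6.86)²/6.86 + (5−10.14)²/10.14 = 9.2023
df = 1
p-value (upper-tail) = 0.00242
At α=0.05: p < α → reject H₀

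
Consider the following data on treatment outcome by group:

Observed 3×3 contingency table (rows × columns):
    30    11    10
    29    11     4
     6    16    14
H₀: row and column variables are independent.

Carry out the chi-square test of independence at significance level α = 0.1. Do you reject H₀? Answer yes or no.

reject H₀: yes

Row totals [51, 44, 36], col totals [65, 38, 28], n=131
χ² = (30−25.31)²/25.31 + (11−14.79)²/14.79 + (10−10.90)²/10.90 + (29−21.83)²/21.83 + (11−12.76)²/12.76 + (4−9.40)²/9.40 + (6−17.86)²/17.86 + (16−10.44)²/10.44 + (14−7.69)²/7.69 = 23.6234
df = 4
p-value (upper-tail) = 0.00010
At α=0.1: p < α → reject H₀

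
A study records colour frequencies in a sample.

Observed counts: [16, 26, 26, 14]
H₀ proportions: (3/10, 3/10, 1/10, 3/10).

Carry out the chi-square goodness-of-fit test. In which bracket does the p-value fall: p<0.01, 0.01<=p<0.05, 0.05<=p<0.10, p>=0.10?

n = 82; E_i = n·p_i = [24.60, 24.60, 8.20, 24.60]
χ² = (16−24.60)²/24.60 + (26−24.60)²/24.60 + (26−8.20)²/8.20 + (14−24.60)²/24.60 = 46.2927
df = 3
p-value (upper-tail) = 0.00000
→ bracket: p<0.01

p-value bracket: p<0.01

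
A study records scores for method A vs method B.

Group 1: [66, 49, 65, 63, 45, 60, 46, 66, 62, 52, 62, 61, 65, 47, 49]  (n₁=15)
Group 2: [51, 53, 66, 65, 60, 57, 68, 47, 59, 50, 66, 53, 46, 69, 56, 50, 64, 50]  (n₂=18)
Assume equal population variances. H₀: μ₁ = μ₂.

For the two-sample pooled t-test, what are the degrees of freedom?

df = n₁ + n₂ − 2 = 15 + 18 − 2 = 31

degrees of freedom = 31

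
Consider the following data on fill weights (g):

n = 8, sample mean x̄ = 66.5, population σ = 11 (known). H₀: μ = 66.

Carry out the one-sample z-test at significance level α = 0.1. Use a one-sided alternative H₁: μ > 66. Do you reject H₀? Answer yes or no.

SE = σ/√n = 11/√8 = 3.8891
z = (x̄−μ₀)/SE = (66.5−66)/3.8891 = 0.1286
p-value (one-sided, H₁ greater) = 0.44885
At α=0.1: p ≥ α → fail to reject H₀

reject H₀: no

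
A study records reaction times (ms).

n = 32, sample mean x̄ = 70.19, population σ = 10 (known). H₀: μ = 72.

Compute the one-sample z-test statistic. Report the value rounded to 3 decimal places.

test statistic = -1.024

SE = σ/√n = 10/√32 = 1.7678
z = (x̄−μ₀)/SE = (70.19−72)/1.7678 = -1.0239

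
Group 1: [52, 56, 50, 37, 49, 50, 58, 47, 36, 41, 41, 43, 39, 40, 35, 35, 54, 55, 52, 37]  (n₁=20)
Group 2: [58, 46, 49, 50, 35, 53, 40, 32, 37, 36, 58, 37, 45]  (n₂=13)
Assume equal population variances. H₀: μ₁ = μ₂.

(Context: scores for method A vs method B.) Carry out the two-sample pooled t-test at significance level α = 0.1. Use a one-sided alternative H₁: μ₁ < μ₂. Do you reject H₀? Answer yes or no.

x̄₁=45.350, s₁=7.755, n₁=20
x̄₂=44.308, s₂=8.854, n₂=13
s_p² = [19·7.755² + 12·8.854²]/31 = 67.2038
SE = √(s_p²·(1/20+1/13)) = 2.9206
t = (45.350−44.308)/2.9206 = 0.3569
df = 31
p-value (one-sided, H₁ less) = 0.63820
At α=0.1: p ≥ α → fail to reject H₀

reject H₀: no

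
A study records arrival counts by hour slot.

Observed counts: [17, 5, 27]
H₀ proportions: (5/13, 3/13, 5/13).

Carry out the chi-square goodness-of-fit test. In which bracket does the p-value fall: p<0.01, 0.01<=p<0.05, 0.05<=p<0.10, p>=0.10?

n = 49; E_i = n·p_i = [18.85, 11.31, 18.85]
χ² = (17−18.85)²/18.85 + (5−11.31)²/11.31 + (27−18.85)²/18.85 = 7.2272
df = 2
p-value (upper-tail) = 0.02695
→ bracket: 0.01<=p<0.05

p-value bracket: 0.01<=p<0.05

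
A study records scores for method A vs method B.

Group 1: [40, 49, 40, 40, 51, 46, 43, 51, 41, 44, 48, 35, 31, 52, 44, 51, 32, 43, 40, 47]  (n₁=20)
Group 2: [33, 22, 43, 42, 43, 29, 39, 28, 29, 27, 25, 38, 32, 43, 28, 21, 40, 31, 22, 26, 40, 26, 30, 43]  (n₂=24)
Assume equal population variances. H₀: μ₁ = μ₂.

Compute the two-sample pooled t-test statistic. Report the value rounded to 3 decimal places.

x̄₁=43.400, s₁=6.185, n₁=20
x̄₂=32.500, s₂=7.558, n₂=24
s_p² = [19·6.185² + 23·7.558²]/42 = 48.5905
SE = √(s_p²·(1/20+1/24)) = 2.1105
t = (43.400−32.500)/2.1105 = 5.1647
df = 42

test statistic = 5.165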